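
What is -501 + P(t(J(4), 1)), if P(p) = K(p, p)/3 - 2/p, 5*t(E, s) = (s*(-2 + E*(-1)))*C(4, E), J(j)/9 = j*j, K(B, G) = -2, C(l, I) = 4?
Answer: -439445/876 ≈ -501.65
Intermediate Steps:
J(j) = 9*j² (J(j) = 9*(j*j) = 9*j²)
t(E, s) = 4*s*(-2 - E)/5 (t(E, s) = ((s*(-2 + E*(-1)))*4)/5 = ((s*(-2 - E))*4)/5 = (4*s*(-2 - E))/5 = 4*s*(-2 - E)/5)
P(p) = -⅔ - 2/p (P(p) = -2/3 - 2/p = -2*⅓ - 2/p = -⅔ - 2/p)
-501 + P(t(J(4), 1)) = -501 + (-⅔ - 2*(-5/(4*(2 + 9*4²)))) = -501 + (-⅔ - 2*(-5/(4*(2 + 9*16)))) = -501 + (-⅔ - 2*(-5/(4*(2 + 144)))) = -501 + (-⅔ - 2/((-⅘*1*146))) = -501 + (-⅔ - 2/(-584/5)) = -501 + (-⅔ - 2*(-5/584)) = -501 + (-⅔ + 5/292) = -501 - 569/876 = -439445/876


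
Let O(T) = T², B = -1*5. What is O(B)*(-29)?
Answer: -725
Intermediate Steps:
B = -5
O(B)*(-29) = (-5)²*(-29) = 25*(-29) = -725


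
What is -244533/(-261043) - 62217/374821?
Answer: 2432735202/3156270913 ≈ 0.77076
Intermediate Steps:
-244533/(-261043) - 62217/374821 = -244533*(-1/261043) - 62217*1/374821 = 244533/261043 - 2007/12091 = 2432735202/3156270913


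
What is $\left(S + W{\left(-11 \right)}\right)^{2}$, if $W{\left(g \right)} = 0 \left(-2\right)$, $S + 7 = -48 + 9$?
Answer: $2116$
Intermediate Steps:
$S = -46$ ($S = -7 + \left(-48 + 9\right) = -7 - 39 = -46$)
$W{\left(g \right)} = 0$
$\left(S + W{\left(-11 \right)}\right)^{2} = \left(-46 + 0\right)^{2} = \left(-46\right)^{2} = 2116$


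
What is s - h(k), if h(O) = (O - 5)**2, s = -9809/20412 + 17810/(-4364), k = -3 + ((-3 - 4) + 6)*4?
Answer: -3308392897/22269492 ≈ -148.56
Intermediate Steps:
k = -7 (k = -3 + (-7 + 6)*4 = -3 - 1*4 = -3 - 4 = -7)
s = -101586049/22269492 (s = -9809*1/20412 + 17810*(-1/4364) = -9809/20412 - 8905/2182 = -101586049/22269492 ≈ -4.5617)
h(O) = (-5 + O)**2
s - h(k) = -101586049/22269492 - (-5 - 7)**2 = -101586049/22269492 - 1*(-12)**2 = -101586049/22269492 - 1*144 = -101586049/22269492 - 144 = -3308392897/22269492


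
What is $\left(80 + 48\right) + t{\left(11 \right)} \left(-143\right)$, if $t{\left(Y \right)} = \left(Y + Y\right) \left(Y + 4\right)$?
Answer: $-47062$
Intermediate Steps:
$t{\left(Y \right)} = 2 Y \left(4 + Y\right)$
$\left(80 + 48\right) + t{\left(11 \right)} \left(-143\right) = \left(80 + 48\right) + 2 \cdot 11 \left(4 + 11\right) \left(-143\right) = 128 + 2 \cdot 11 \cdot 15 \left(-143\right) = 128 + 330 \left(-143\right) = 128 - 47190 = -47062$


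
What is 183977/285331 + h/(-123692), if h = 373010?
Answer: -41837416613/17646581026 ≈ -2.3708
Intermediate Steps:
183977/285331 + h/(-123692) = 183977/285331 + 373010/(-123692) = 183977*(1/285331) + 373010*(-1/123692) = 183977/285331 - 186505/61846 = -41837416613/17646581026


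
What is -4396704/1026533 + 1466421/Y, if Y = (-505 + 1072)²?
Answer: 30612525379/110006355879 ≈ 0.27828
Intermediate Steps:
Y = 321489 (Y = 567² = 321489)
-4396704/1026533 + 1466421/Y = -4396704/1026533 + 1466421/321489 = -4396704*1/1026533 + 1466421*(1/321489) = -4396704/1026533 + 488807/107163 = 30612525379/110006355879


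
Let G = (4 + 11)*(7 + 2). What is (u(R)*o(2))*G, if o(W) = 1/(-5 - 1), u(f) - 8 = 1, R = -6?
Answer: -405/2 ≈ -202.50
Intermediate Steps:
u(f) = 9 (u(f) = 8 + 1 = 9)
o(W) = -1/6 (o(W) = 1/(-6) = -1/6)
G = 135 (G = 15*9 = 135)
(u(R)*o(2))*G = (9*(-1/6))*135 = -3/2*135 = -405/2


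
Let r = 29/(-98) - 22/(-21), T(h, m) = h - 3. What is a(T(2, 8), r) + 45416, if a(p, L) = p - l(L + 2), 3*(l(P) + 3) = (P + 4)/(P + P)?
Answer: 220456987/4854 ≈ 45418.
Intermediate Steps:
T(h, m) = -3 + h
r = 221/294 (r = 29*(-1/98) - 22*(-1/21) = -29/98 + 22/21 = 221/294 ≈ 0.75170)
l(P) = -3 + (4 + P)/(6*P) (l(P) = -3 + ((P + 4)/(P + P))/3 = -3 + ((4 + P)/((2*P)))/3 = -3 + ((4 + P)*(1/(2*P)))/3 = -3 + ((4 + P)/(2*P))/3 = -3 + (4 + P)/(6*P))
a(p, L) = p - (-30 - 17*L)/(6*(2 + L)) (a(p, L) = p - (4 - 17*(L + 2))/(6*(L + 2)) = p - (4 - 17*(2 + L))/(6*(2 + L)) = p - (4 + (-34 - 17*L))/(6*(2 + L)) = p - (-30 - 17*L)/(6*(2 + L)))
a(T(2, 8), r) + 45416 = (5 + (17/6)*(221/294) + (-3 + 2)*(2 + 221/294))/(2 + 221/294) + 45416 = (5 + 3757/1764 - 1*809/294)/(809/294) + 45416 = 294*(5 + 3757/1764 - 809/294)/809 + 45416 = (294/809)*(7723/1764) + 45416 = 7723/4854 + 45416 = 220456987/4854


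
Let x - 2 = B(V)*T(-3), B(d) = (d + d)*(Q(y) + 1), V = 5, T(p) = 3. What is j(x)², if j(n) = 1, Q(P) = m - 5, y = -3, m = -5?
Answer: 1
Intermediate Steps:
Q(P) = -10 (Q(P) = -5 - 5 = -10)
B(d) = -18*d (B(d) = (d + d)*(-10 + 1) = (2*d)*(-9) = -18*d)
x = -268 (x = 2 - 18*5*3 = 2 - 90*3 = 2 - 270 = -268)
j(x)² = 1² = 1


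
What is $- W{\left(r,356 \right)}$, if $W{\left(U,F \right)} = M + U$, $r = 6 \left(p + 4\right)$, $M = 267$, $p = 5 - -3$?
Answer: $-339$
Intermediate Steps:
$p = 8$ ($p = 5 + 3 = 8$)
$r = 72$ ($r = 6 \left(8 + 4\right) = 6 \cdot 12 = 72$)
$W{\left(U,F \right)} = 267 + U$
$- W{\left(r,356 \right)} = - (267 + 72) = \left(-1\right) 339 = -339$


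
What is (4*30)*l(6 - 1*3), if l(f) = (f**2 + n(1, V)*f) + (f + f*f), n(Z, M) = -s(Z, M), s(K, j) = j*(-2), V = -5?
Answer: -1080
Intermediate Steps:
s(K, j) = -2*j
n(Z, M) = 2*M (n(Z, M) = -(-2)*M = 2*M)
l(f) = -9*f + 2*f**2 (l(f) = (f**2 + (2*(-5))*f) + (f + f*f) = (f**2 - 10*f) + (f + f**2) = -9*f + 2*f**2)
(4*30)*l(6 - 1*3) = (4*30)*((6 - 1*3)*(-9 + 2*(6 - 1*3))) = 120*((6 - 3)*(-9 + 2*(6 - 3))) = 120*(3*(-9 + 2*3)) = 120*(3*(-9 + 6)) = 120*(3*(-3)) = 120*(-9) = -1080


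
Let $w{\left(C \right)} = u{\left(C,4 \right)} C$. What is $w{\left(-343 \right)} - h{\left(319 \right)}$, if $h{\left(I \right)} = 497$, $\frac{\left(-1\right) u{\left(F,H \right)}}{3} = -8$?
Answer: $-8729$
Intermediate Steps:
$u{\left(F,H \right)} = 24$ ($u{\left(F,H \right)} = \left(-3\right) \left(-8\right) = 24$)
$w{\left(C \right)} = 24 C$
$w{\left(-343 \right)} - h{\left(319 \right)} = 24 \left(-343\right) - 497 = -8232 - 497 = -8729$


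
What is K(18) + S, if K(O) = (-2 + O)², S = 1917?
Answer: 2173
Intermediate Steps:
K(18) + S = (-2 + 18)² + 1917 = 16² + 1917 = 256 + 1917 = 2173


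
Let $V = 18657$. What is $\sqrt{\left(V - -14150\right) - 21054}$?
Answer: $\sqrt{11753} \approx 108.41$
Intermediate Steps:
$\sqrt{\left(V - -14150\right) - 21054} = \sqrt{\left(18657 - -14150\right) - 21054} = \sqrt{\left(18657 + 14150\right) - 21054} = \sqrt{32807 - 21054} = \sqrt{11753}$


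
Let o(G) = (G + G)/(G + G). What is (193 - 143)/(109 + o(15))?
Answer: 5/11 ≈ 0.45455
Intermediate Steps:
o(G) = 1 (o(G) = (2*G)/((2*G)) = (2*G)*(1/(2*G)) = 1)
(193 - 143)/(109 + o(15)) = (193 - 143)/(109 + 1) = 50/110 = 50*(1/110) = 5/11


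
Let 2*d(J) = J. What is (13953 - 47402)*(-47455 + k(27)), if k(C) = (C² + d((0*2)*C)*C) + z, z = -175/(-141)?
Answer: 220368400759/141 ≈ 1.5629e+9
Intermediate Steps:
d(J) = J/2
z = 175/141 (z = -175*(-1/141) = 175/141 ≈ 1.2411)
k(C) = 175/141 + C² (k(C) = (C² + (((0*2)*C)/2)*C) + 175/141 = (C² + ((0*C)/2)*C) + 175/141 = (C² + ((½)*0)*C) + 175/141 = (C² + 0*C) + 175/141 = (C² + 0) + 175/141 = C² + 175/141 = 175/141 + C²)
(13953 - 47402)*(-47455 + k(27)) = (13953 - 47402)*(-47455 + (175/141 + 27²)) = -33449*(-47455 + (175/141 + 729)) = -33449*(-47455 + 102964/141) = -33449*(-6588191/141) = 220368400759/141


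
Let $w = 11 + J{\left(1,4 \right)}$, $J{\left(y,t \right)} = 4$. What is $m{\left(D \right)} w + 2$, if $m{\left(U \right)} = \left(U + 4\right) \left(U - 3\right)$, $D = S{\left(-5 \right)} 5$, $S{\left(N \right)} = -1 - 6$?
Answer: $17672$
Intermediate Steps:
$S{\left(N \right)} = -7$ ($S{\left(N \right)} = -1 - 6 = -7$)
$D = -35$ ($D = \left(-7\right) 5 = -35$)
$m{\left(U \right)} = \left(-3 + U\right) \left(4 + U\right)$ ($m{\left(U \right)} = \left(4 + U\right) \left(-3 + U\right) = \left(-3 + U\right) \left(4 + U\right)$)
$w = 15$ ($w = 11 + 4 = 15$)
$m{\left(D \right)} w + 2 = \left(-12 - 35 + \left(-35\right)^{2}\right) 15 + 2 = \left(-12 - 35 + 1225\right) 15 + 2 = 1178 \cdot 15 + 2 = 17670 + 2 = 17672$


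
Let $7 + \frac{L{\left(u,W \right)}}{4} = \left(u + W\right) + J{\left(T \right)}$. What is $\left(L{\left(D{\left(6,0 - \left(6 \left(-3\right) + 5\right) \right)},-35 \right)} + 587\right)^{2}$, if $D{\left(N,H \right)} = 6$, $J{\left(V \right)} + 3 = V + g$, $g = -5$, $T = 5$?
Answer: $185761$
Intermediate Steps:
$J{\left(V \right)} = -8 + V$ ($J{\left(V \right)} = -3 + \left(V - 5\right) = -3 + \left(-5 + V\right) = -8 + V$)
$L{\left(u,W \right)} = -40 + 4 W + 4 u$ ($L{\left(u,W \right)} = -28 + 4 \left(\left(u + W\right) + \left(-8 + 5\right)\right) = -28 + 4 \left(\left(W + u\right) - 3\right) = -28 + 4 \left(-3 + W + u\right) = -28 + \left(-12 + 4 W + 4 u\right) = -40 + 4 W + 4 u$)
$\left(L{\left(D{\left(6,0 - \left(6 \left(-3\right) + 5\right) \right)},-35 \right)} + 587\right)^{2} = \left(\left(-40 + 4 \left(-35\right) + 4 \cdot 6\right) + 587\right)^{2} = \left(\left(-40 - 140 + 24\right) + 587\right)^{2} = \left(-156 + 587\right)^{2} = 431^{2} = 185761$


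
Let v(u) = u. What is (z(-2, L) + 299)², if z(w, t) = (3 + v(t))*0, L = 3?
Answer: 89401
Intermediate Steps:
z(w, t) = 0 (z(w, t) = (3 + t)*0 = 0)
(z(-2, L) + 299)² = (0 + 299)² = 299² = 89401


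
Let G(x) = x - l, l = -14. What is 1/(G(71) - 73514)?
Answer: -1/73429 ≈ -1.3619e-5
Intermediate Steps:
G(x) = 14 + x (G(x) = x - 1*(-14) = x + 14 = 14 + x)
1/(G(71) - 73514) = 1/((14 + 71) - 73514) = 1/(85 - 73514) = 1/(-73429) = -1/73429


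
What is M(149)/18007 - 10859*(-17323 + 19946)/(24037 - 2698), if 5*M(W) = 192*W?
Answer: -2563870574383/1921256865 ≈ -1334.5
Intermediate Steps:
M(W) = 192*W/5 (M(W) = (192*W)/5 = 192*W/5)
M(149)/18007 - 10859*(-17323 + 19946)/(24037 - 2698) = ((192/5)*149)/18007 - 10859*(-17323 + 19946)/(24037 - 2698) = (28608/5)*(1/18007) - 10859/(21339/2623) = 28608/90035 - 10859/(21339*(1/2623)) = 28608/90035 - 10859/21339/2623 = 28608/90035 - 10859*2623/21339 = 28608/90035 - 28483157/21339 = -2563870574383/1921256865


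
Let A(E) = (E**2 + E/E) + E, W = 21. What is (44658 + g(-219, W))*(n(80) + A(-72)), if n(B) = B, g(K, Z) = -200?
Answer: 230870394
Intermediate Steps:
A(E) = 1 + E + E**2 (A(E) = (E**2 + 1) + E = (1 + E**2) + E = 1 + E + E**2)
(44658 + g(-219, W))*(n(80) + A(-72)) = (44658 - 200)*(80 + (1 - 72 + (-72)**2)) = 44458*(80 + (1 - 72 + 5184)) = 44458*(80 + 5113) = 44458*5193 = 230870394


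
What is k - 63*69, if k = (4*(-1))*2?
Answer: -4355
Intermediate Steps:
k = -8 (k = -4*2 = -8)
k - 63*69 = -8 - 63*69 = -8 - 4347 = -4355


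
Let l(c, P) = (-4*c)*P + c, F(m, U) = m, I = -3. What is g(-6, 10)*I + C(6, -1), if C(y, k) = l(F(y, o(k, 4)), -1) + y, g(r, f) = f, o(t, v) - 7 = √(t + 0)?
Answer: 6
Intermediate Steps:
o(t, v) = 7 + √t (o(t, v) = 7 + √(t + 0) = 7 + √t)
l(c, P) = c - 4*P*c (l(c, P) = -4*P*c + c = c - 4*P*c)
C(y, k) = 6*y (C(y, k) = y*(1 - 4*(-1)) + y = y*(1 + 4) + y = y*5 + y = 5*y + y = 6*y)
g(-6, 10)*I + C(6, -1) = 10*(-3) + 6*6 = -30 + 36 = 6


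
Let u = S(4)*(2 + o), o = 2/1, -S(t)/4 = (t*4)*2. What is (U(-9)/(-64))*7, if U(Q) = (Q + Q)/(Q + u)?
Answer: -63/16672 ≈ -0.0037788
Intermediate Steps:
S(t) = -32*t (S(t) = -4*t*4*2 = -4*4*t*2 = -32*t)
o = 2 (o = 2*1 = 2)
u = -512 (u = (-32*4)*(2 + 2) = -128*4 = -512)
U(Q) = 2*Q/(-512 + Q) (U(Q) = (Q + Q)/(Q - 512) = (2*Q)/(-512 + Q) = 2*Q/(-512 + Q))
(U(-9)/(-64))*7 = ((2*(-9)/(-512 - 9))/(-64))*7 = ((2*(-9)/(-521))*(-1/64))*7 = ((2*(-9)*(-1/521))*(-1/64))*7 = ((18/521)*(-1/64))*7 = -9/16672*7 = -63/16672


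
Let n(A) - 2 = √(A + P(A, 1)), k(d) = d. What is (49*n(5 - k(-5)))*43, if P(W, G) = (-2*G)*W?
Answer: 4214 + 2107*I*√10 ≈ 4214.0 + 6662.9*I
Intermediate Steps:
P(W, G) = -2*G*W
n(A) = 2 + √(-A) (n(A) = 2 + √(A - 2*1*A) = 2 + √(A - 2*A) = 2 + √(-A))
(49*n(5 - k(-5)))*43 = (49*(2 + √(-(5 - 1*(-5)))))*43 = (49*(2 + √(-(5 + 5))))*43 = (49*(2 + √(-1*10)))*43 = (49*(2 + √(-10)))*43 = (49*(2 + I*√10))*43 = (98 + 49*I*√10)*43 = 4214 + 2107*I*√10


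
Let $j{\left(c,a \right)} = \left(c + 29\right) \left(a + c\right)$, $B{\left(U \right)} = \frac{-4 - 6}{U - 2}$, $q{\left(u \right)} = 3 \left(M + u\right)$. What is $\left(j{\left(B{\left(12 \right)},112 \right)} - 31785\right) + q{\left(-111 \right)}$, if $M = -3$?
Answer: $-29019$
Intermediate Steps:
$q{\left(u \right)} = -9 + 3 u$ ($q{\left(u \right)} = 3 \left(-3 + u\right) = -9 + 3 u$)
$B{\left(U \right)} = - \frac{10}{-2 + U}$
$j{\left(c,a \right)} = \left(29 + c\right) \left(a + c\right)$
$\left(j{\left(B{\left(12 \right)},112 \right)} - 31785\right) + q{\left(-111 \right)} = \left(\left(\left(- \frac{10}{-2 + 12}\right)^{2} + 29 \cdot 112 + 29 \left(- \frac{10}{-2 + 12}\right) + 112 \left(- \frac{10}{-2 + 12}\right)\right) - 31785\right) + \left(-9 + 3 \left(-111\right)\right) = \left(\left(\left(- \frac{10}{10}\right)^{2} + 3248 + 29 \left(- \frac{10}{10}\right) + 112 \left(- \frac{10}{10}\right)\right) - 31785\right) - 342 = \left(\left(\left(\left(-10\right) \frac{1}{10}\right)^{2} + 3248 + 29 \left(\left(-10\right) \frac{1}{10}\right) + 112 \left(\left(-10\right) \frac{1}{10}\right)\right) - 31785\right) - 342 = \left(\left(\left(-1\right)^{2} + 3248 + 29 \left(-1\right) + 112 \left(-1\right)\right) - 31785\right) - 342 = \left(\left(1 + 3248 - 29 - 112\right) - 31785\right) - 342 = \left(3108 - 31785\right) - 342 = -28677 - 342 = -29019$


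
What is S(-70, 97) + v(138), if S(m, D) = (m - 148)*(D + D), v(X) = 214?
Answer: -42078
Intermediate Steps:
S(m, D) = 2*D*(-148 + m) (S(m, D) = (-148 + m)*(2*D) = 2*D*(-148 + m))
S(-70, 97) + v(138) = 2*97*(-148 - 70) + 214 = 2*97*(-218) + 214 = -42292 + 214 = -42078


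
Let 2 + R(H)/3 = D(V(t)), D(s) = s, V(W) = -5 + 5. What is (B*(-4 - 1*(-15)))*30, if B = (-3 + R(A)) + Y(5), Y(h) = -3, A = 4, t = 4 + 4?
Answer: -3960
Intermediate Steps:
t = 8
V(W) = 0
R(H) = -6 (R(H) = -6 + 3*0 = -6 + 0 = -6)
B = -12 (B = (-3 - 6) - 3 = -9 - 3 = -12)
(B*(-4 - 1*(-15)))*30 = -12*(-4 - 1*(-15))*30 = -12*(-4 + 15)*30 = -12*11*30 = -132*30 = -3960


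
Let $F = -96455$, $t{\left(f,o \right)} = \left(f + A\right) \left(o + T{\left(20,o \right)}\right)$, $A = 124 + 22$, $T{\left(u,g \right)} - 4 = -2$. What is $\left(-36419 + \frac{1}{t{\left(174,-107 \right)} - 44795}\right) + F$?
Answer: $- \frac{10416657231}{78395} \approx -1.3287 \cdot 10^{5}$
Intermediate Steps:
$T{\left(u,g \right)} = 2$ ($T{\left(u,g \right)} = 4 - 2 = 2$)
$A = 146$
$t{\left(f,o \right)} = \left(2 + o\right) \left(146 + f\right)$ ($t{\left(f,o \right)} = \left(f + 146\right) \left(o + 2\right) = \left(146 + f\right) \left(2 + o\right) = \left(2 + o\right) \left(146 + f\right)$)
$\left(-36419 + \frac{1}{t{\left(174,-107 \right)} - 44795}\right) + F = \left(-36419 + \frac{1}{\left(292 + 2 \cdot 174 + 146 \left(-107\right) + 174 \left(-107\right)\right) - 44795}\right) - 96455 = \left(-36419 + \frac{1}{\left(292 + 348 - 15622 - 18618\right) - 44795}\right) - 96455 = \left(-36419 + \frac{1}{-33600 - 44795}\right) - 96455 = \left(-36419 + \frac{1}{-78395}\right) - 96455 = \left(-36419 - \frac{1}{78395}\right) - 96455 = - \frac{2855067506}{78395} - 96455 = - \frac{10416657231}{78395}$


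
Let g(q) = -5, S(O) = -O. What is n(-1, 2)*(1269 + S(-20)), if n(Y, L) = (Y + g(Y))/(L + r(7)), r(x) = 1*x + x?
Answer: -3867/8 ≈ -483.38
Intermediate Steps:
r(x) = 2*x (r(x) = x + x = 2*x)
n(Y, L) = (-5 + Y)/(14 + L) (n(Y, L) = (Y - 5)/(L + 2*7) = (-5 + Y)/(L + 14) = (-5 + Y)/(14 + L))
n(-1, 2)*(1269 + S(-20)) = ((-5 - 1)/(14 + 2))*(1269 - 1*(-20)) = (-6/16)*(1269 + 20) = ((1/16)*(-6))*1289 = -3/8*1289 = -3867/8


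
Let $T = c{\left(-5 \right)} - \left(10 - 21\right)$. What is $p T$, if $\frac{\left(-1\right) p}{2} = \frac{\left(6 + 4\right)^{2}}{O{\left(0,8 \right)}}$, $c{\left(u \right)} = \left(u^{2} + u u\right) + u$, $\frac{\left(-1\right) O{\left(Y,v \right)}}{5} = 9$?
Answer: $\frac{2240}{9} \approx 248.89$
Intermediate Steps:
$O{\left(Y,v \right)} = -45$ ($O{\left(Y,v \right)} = \left(-5\right) 9 = -45$)
$c{\left(u \right)} = u + 2 u^{2}$ ($c{\left(u \right)} = \left(u^{2} + u^{2}\right) + u = 2 u^{2} + u = u + 2 u^{2}$)
$T = 56$ ($T = - 5 \left(1 + 2 \left(-5\right)\right) - \left(10 - 21\right) = - 5 \left(1 - 10\right) - \left(10 - 21\right) = \left(-5\right) \left(-9\right) - -11 = 45 + 11 = 56$)
$p = \frac{40}{9}$ ($p = - 2 \frac{\left(6 + 4\right)^{2}}{-45} = - 2 \cdot 10^{2} \left(- \frac{1}{45}\right) = - 2 \cdot 100 \left(- \frac{1}{45}\right) = \left(-2\right) \left(- \frac{20}{9}\right) = \frac{40}{9} \approx 4.4444$)
$p T = \frac{40}{9} \cdot 56 = \frac{2240}{9}$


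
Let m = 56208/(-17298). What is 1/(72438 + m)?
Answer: 2883/208829386 ≈ 1.3806e-5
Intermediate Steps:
m = -9368/2883 (m = 56208*(-1/17298) = -9368/2883 ≈ -3.2494)
1/(72438 + m) = 1/(72438 - 9368/2883) = 1/(208829386/2883) = 2883/208829386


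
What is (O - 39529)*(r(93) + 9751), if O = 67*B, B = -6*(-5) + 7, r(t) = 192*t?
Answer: -1022839350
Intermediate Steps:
B = 37 (B = 30 + 7 = 37)
O = 2479 (O = 67*37 = 2479)
(O - 39529)*(r(93) + 9751) = (2479 - 39529)*(192*93 + 9751) = -37050*(17856 + 9751) = -37050*27607 = -1022839350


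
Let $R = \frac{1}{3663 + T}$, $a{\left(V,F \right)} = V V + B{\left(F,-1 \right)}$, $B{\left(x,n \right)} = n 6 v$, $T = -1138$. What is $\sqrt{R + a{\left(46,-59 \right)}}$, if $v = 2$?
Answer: $\frac{3 \sqrt{59619189}}{505} \approx 45.869$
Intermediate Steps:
$B{\left(x,n \right)} = 12 n$ ($B{\left(x,n \right)} = n 6 \cdot 2 = 6 n 2 = 12 n$)
$a{\left(V,F \right)} = -12 + V^{2}$ ($a{\left(V,F \right)} = V V + 12 \left(-1\right) = V^{2} - 12 = -12 + V^{2}$)
$R = \frac{1}{2525}$ ($R = \frac{1}{3663 - 1138} = \frac{1}{2525} \approx 0.00039604$)
$\sqrt{R + a{\left(46,-59 \right)}} = \sqrt{\frac{1}{2525} - \left(12 - 46^{2}\right)} = \sqrt{\frac{1}{2525} + \left(-12 + 2116\right)} = \sqrt{\frac{1}{2525} + 2104} = \sqrt{\frac{5312601}{2525}} = \frac{3 \sqrt{59619189}}{505}$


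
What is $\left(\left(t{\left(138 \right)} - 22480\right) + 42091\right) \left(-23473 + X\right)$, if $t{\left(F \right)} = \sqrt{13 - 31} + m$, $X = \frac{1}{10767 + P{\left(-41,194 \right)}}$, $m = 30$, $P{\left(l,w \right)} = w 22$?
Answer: $- \frac{6931634037114}{15035} - \frac{1058749662 i \sqrt{2}}{15035} \approx -4.6103 \cdot 10^{8} - 99588.0 i$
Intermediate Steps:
$P{\left(l,w \right)} = 22 w$
$X = \frac{1}{15035}$ ($X = \frac{1}{10767 + 22 \cdot 194} = \frac{1}{10767 + 4268} = \frac{1}{15035} \approx 6.6511 \cdot 10^{-5}$)
$t{\left(F \right)} = 30 + 3 i \sqrt{2}$ ($t{\left(F \right)} = \sqrt{13 - 31} + 30 = \sqrt{-18} + 30 = 3 i \sqrt{2} + 30 = 30 + 3 i \sqrt{2}$)
$\left(\left(t{\left(138 \right)} - 22480\right) + 42091\right) \left(-23473 + X\right) = \left(\left(\left(30 + 3 i \sqrt{2}\right) - 22480\right) + 42091\right) \left(-23473 + \frac{1}{15035}\right) = \left(\left(-22450 + 3 i \sqrt{2}\right) + 42091\right) \left(- \frac{352916554}{15035}\right) = \left(19641 + 3 i \sqrt{2}\right) \left(- \frac{352916554}{15035}\right) = - \frac{6931634037114}{15035} - \frac{1058749662 i \sqrt{2}}{15035}$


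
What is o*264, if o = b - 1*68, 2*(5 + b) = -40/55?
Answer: -19368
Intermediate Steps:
b = -59/11 (b = -5 + (-40/55)/2 = -5 + (-40*1/55)/2 = -5 + (½)*(-8/11) = -5 - 4/11 = -59/11 ≈ -5.3636)
o = -807/11 (o = -59/11 - 1*68 = -59/11 - 68 = -807/11 ≈ -73.364)
o*264 = -807/11*264 = -19368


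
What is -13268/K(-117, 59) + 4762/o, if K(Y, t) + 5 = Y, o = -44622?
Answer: 147865933/1360971 ≈ 108.65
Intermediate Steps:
K(Y, t) = -5 + Y
-13268/K(-117, 59) + 4762/o = -13268/(-5 - 117) + 4762/(-44622) = -13268/(-122) + 4762*(-1/44622) = -13268*(-1/122) - 2381/22311 = 6634/61 - 2381/22311 = 147865933/1360971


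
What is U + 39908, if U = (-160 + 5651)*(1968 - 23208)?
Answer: -116588932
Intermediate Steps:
U = -116628840 (U = 5491*(-21240) = -116628840)
U + 39908 = -116628840 + 39908 = -116588932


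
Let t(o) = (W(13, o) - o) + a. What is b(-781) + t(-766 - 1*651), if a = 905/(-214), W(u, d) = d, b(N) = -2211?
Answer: -474059/214 ≈ -2215.2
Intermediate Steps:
a = -905/214 (a = 905*(-1/214) = -905/214 ≈ -4.2290)
t(o) = -905/214 (t(o) = (o - o) - 905/214 = 0 - 905/214 = -905/214)
b(-781) + t(-766 - 1*651) = -2211 - 905/214 = -474059/214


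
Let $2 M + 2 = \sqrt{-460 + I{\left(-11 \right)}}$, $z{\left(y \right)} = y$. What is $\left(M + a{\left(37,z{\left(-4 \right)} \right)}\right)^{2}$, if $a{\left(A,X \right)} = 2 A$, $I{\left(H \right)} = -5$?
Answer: $\frac{\left(146 + i \sqrt{465}\right)^{2}}{4} \approx 5212.8 + 1574.2 i$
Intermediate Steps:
$M = -1 + \frac{i \sqrt{465}}{2}$ ($M = -1 + \frac{\sqrt{-460 - 5}}{2} = -1 + \frac{\sqrt{-465}}{2} = -1 + \frac{i \sqrt{465}}{2} \approx -1.0 + 10.782 i$)
$\left(M + a{\left(37,z{\left(-4 \right)} \right)}\right)^{2} = \left(\left(-1 + \frac{i \sqrt{465}}{2}\right) + 2 \cdot 37\right)^{2} = \left(\left(-1 + \frac{i \sqrt{465}}{2}\right) + 74\right)^{2} = \left(73 + \frac{i \sqrt{465}}{2}\right)^{2}$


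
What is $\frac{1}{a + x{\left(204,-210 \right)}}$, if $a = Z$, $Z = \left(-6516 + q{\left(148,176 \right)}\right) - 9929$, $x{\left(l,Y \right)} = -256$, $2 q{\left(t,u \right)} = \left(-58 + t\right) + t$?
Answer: $- \frac{1}{16582} \approx -6.0306 \cdot 10^{-5}$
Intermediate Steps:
$q{\left(t,u \right)} = -29 + t$ ($q{\left(t,u \right)} = \frac{\left(-58 + t\right) + t}{2} = \frac{-58 + 2 t}{2} = -29 + t$)
$Z = -16326$ ($Z = \left(-6516 + \left(-29 + 148\right)\right) - 9929 = \left(-6516 + 119\right) - 9929 = -6397 - 9929 = -16326$)
$a = -16326$
$\frac{1}{a + x{\left(204,-210 \right)}} = \frac{1}{-16326 - 256} = \frac{1}{-16582} = - \frac{1}{16582}$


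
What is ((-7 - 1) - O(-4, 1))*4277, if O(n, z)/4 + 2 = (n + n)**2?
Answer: -1094912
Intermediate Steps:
O(n, z) = -8 + 16*n**2 (O(n, z) = -8 + 4*(n + n)**2 = -8 + 4*(2*n)**2 = -8 + 4*(4*n**2) = -8 + 16*n**2)
((-7 - 1) - O(-4, 1))*4277 = ((-7 - 1) - (-8 + 16*(-4)**2))*4277 = (-8 - (-8 + 16*16))*4277 = (-8 - (-8 + 256))*4277 = (-8 - 1*248)*4277 = (-8 - 248)*4277 = -256*4277 = -1094912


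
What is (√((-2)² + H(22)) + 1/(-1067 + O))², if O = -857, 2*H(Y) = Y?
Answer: 55526641/3701776 - √15/962 ≈ 14.996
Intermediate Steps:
H(Y) = Y/2
(√((-2)² + H(22)) + 1/(-1067 + O))² = (√((-2)² + (½)*22) + 1/(-1067 - 857))² = (√(4 + 11) + 1/(-1924))² = (√15 - 1/1924)² = (-1/1924 + √15)²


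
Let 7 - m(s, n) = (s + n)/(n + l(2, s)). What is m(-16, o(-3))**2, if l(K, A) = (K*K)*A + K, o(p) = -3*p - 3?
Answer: 36481/784 ≈ 46.532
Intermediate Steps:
o(p) = -3 - 3*p
l(K, A) = K + A*K**2 (l(K, A) = K**2*A + K = A*K**2 + K = K + A*K**2)
m(s, n) = 7 - (n + s)/(2 + n + 4*s) (m(s, n) = 7 - (s + n)/(n + 2*(1 + s*2)) = 7 - (n + s)/(n + 2*(1 + 2*s)) = 7 - (n + s)/(n + (2 + 4*s)) = 7 - (n + s)/(2 + n + 4*s))
m(-16, o(-3))**2 = ((14 + 6*(-3 - 3*(-3)) + 27*(-16))/(2 + (-3 - 3*(-3)) + 4*(-16)))**2 = ((14 + 6*(-3 + 9) - 432)/(2 + (-3 + 9) - 64))**2 = ((14 + 6*6 - 432)/(2 + 6 - 64))**2 = ((14 + 36 - 432)/(-56))**2 = (-1/56*(-382))**2 = (191/28)**2 = 36481/784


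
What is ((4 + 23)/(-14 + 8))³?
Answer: -729/8 ≈ -91.125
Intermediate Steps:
((4 + 23)/(-14 + 8))³ = (27/(-6))³ = (27*(-⅙))³ = (-9/2)³ = -729/8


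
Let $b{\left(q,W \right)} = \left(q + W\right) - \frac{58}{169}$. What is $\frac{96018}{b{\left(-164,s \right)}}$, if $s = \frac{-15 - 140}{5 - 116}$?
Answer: $- \frac{1801201662}{3056719} \approx -589.26$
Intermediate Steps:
$s = \frac{155}{111}$ ($s = - \frac{155}{-111} = \left(-155\right) \left(- \frac{1}{111}\right) = \frac{155}{111} \approx 1.3964$)
$b{\left(q,W \right)} = - \frac{58}{169} + W + q$ ($b{\left(q,W \right)} = \left(W + q\right) - \frac{58}{169} = - \frac{58}{169} + W + q$)
$\frac{96018}{b{\left(-164,s \right)}} = \frac{96018}{- \frac{58}{169} + \frac{155}{111} - 164} = \frac{96018}{- \frac{3056719}{18759}} = 96018 \left(- \frac{18759}{3056719}\right) = - \frac{1801201662}{3056719}$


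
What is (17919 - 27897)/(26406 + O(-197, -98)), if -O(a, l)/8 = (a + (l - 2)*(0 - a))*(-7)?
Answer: 4989/543913 ≈ 0.0091724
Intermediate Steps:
O(a, l) = 56*a - 56*a*(-2 + l) (O(a, l) = -8*(a + (l - 2)*(0 - a))*(-7) = -8*(a + (-2 + l)*(-a))*(-7) = -8*(a - a*(-2 + l))*(-7) = -8*(-7*a + 7*a*(-2 + l)) = 56*a - 56*a*(-2 + l))
(17919 - 27897)/(26406 + O(-197, -98)) = (17919 - 27897)/(26406 + 56*(-197)*(3 - 1*(-98))) = -9978/(26406 + 56*(-197)*(3 + 98)) = -9978/(26406 + 56*(-197)*101) = -9978/(26406 - 1114232) = -9978/(-1087826) = -9978*(-1/1087826) = 4989/543913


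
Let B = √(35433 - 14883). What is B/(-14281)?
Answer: -5*√822/14281 ≈ -0.010038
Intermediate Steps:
B = 5*√822 (B = √20550 = 5*√822 ≈ 143.35)
B/(-14281) = (5*√822)/(-14281) = (5*√822)*(-1/14281) = -5*√822/14281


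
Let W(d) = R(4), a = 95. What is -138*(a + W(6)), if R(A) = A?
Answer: -13662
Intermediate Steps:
W(d) = 4
-138*(a + W(6)) = -138*(95 + 4) = -138*99 = -13662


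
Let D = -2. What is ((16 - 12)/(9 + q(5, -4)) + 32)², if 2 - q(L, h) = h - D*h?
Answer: 547600/529 ≈ 1035.2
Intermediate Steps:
q(L, h) = 2 - 3*h (q(L, h) = 2 - (h - (-2)*h) = 2 - (h + 2*h) = 2 - 3*h)
((16 - 12)/(9 + q(5, -4)) + 32)² = ((16 - 12)/(9 + (2 - 3*(-4))) + 32)² = (4/(9 + (2 + 12)) + 32)² = (4/(9 + 14) + 32)² = (4/23 + 32)² = (740/23)² = 547600/529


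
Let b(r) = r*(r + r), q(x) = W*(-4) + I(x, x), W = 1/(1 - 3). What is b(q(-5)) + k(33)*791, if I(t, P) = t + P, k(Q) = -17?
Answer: -13319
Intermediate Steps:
I(t, P) = P + t
W = -1/2 (W = 1/(-2) = -1/2 ≈ -0.50000)
q(x) = 2 + 2*x (q(x) = -1/2*(-4) + (x + x) = 2 + 2*x)
b(r) = 2*r**2 (b(r) = r*(2*r) = 2*r**2)
b(q(-5)) + k(33)*791 = 2*(2 + 2*(-5))**2 - 17*791 = 2*(2 - 10)**2 - 13447 = 2*(-8)**2 - 13447 = 2*64 - 13447 = 128 - 13447 = -13319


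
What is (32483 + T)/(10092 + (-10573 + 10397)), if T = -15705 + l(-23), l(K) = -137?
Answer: 16641/9916 ≈ 1.6782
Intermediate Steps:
T = -15842 (T = -15705 - 137 = -15842)
(32483 + T)/(10092 + (-10573 + 10397)) = (32483 - 15842)/(10092 + (-10573 + 10397)) = 16641/(10092 - 176) = 16641/9916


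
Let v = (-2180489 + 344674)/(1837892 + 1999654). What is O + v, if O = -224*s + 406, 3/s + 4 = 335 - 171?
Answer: 7700450839/19187730 ≈ 401.32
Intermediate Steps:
s = 3/160 (s = 3/(-4 + (335 - 171)) = 3/(-4 + 164) = 3/160 ≈ 0.018750)
O = 2009/5 (O = -224*3/160 + 406 = -21/5 + 406 = 2009/5 ≈ 401.80)
v = -1835815/3837546 ≈ -0.47838
O + v = 2009/5 - 1835815/3837546 = 7700450839/19187730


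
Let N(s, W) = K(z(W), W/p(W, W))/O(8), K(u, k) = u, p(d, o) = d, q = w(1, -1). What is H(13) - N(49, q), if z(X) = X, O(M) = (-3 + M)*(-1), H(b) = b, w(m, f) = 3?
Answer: 68/5 ≈ 13.600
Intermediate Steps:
q = 3
O(M) = 3 - M
N(s, W) = -W/5 (N(s, W) = W/(3 - 1*8) = W/(3 - 8) = W/(-5) = W*(-1/5) = -W/5)
H(13) - N(49, q) = 13 - (-1)*3/5 = 13 - 1*(-3/5) = 13 + 3/5 = 68/5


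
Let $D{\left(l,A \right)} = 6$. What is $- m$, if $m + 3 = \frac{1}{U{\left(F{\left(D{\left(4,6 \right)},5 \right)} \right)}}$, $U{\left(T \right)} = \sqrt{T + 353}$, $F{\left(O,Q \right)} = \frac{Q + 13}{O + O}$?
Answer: $3 - \frac{\sqrt{1418}}{709} \approx 2.9469$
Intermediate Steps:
$F{\left(O,Q \right)} = \frac{13 + Q}{2 O}$
$U{\left(T \right)} = \sqrt{353 + T}$
$m = -3 + \frac{\sqrt{1418}}{709}$ ($m = -3 + \frac{1}{\sqrt{353 + \frac{13 + 5}{2 \cdot 6}}} = -3 + \frac{1}{\sqrt{353 + \frac{1}{2} \cdot \frac{1}{6} \cdot 18}} = -3 + \frac{1}{\sqrt{353 + \frac{3}{2}}} = -3 + \frac{1}{\sqrt{\frac{709}{2}}} = -3 + \frac{1}{\frac{1}{2} \sqrt{1418}} = -3 + \frac{\sqrt{1418}}{709} \approx -2.9469$)
$- m = - (-3 + \frac{\sqrt{1418}}{709}) = 3 - \frac{\sqrt{1418}}{709}$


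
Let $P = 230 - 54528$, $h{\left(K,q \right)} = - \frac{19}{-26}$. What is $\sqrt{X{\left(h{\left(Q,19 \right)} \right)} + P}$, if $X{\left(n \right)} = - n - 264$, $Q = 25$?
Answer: $\frac{i \sqrt{36884406}}{26} \approx 233.59 i$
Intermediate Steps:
$h{\left(K,q \right)} = \frac{19}{26}$ ($h{\left(K,q \right)} = \left(-19\right) \left(- \frac{1}{26}\right) = \frac{19}{26}$)
$P = -54298$ ($P = 230 - 54528 = -54298$)
$X{\left(n \right)} = -264 - n$ ($X{\left(n \right)} = - n - 264 = -264 - n$)
$\sqrt{X{\left(h{\left(Q,19 \right)} \right)} + P} = \sqrt{\left(-264 - \frac{19}{26}\right) - 54298} = \sqrt{- \frac{6883}{26} - 54298} = \sqrt{- \frac{1418631}{26}} = \frac{i \sqrt{36884406}}{26}$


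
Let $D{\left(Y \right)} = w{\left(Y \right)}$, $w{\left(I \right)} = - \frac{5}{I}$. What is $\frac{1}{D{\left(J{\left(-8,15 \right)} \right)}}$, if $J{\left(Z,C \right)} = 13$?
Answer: $- \frac{13}{5} \approx -2.6$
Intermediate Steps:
$D{\left(Y \right)} = - \frac{5}{Y}$
$\frac{1}{D{\left(J{\left(-8,15 \right)} \right)}} = \frac{1}{\left(-5\right) \frac{1}{13}} = \frac{1}{- \frac{5}{13}} = - \frac{13}{5}$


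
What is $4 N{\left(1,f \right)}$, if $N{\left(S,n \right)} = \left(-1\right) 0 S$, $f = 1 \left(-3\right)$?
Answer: $0$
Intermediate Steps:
$f = -3$
$N{\left(S,n \right)} = 0$ ($N{\left(S,n \right)} = 0 S = 0$)
$4 N{\left(1,f \right)} = 4 \cdot 0 = 0$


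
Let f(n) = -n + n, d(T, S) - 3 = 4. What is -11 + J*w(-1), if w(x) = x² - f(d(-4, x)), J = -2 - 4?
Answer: -17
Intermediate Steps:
d(T, S) = 7 (d(T, S) = 3 + 4 = 7)
J = -6
f(n) = 0
w(x) = x² (w(x) = x² - 1*0 = x² + 0 = x²)
-11 + J*w(-1) = -11 - 6*(-1)² = -11 - 6*1 = -11 - 6 = -17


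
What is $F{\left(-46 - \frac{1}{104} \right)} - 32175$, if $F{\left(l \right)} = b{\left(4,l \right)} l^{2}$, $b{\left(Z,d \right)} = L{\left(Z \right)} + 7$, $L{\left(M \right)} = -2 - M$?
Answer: $- \frac{325108575}{10816} \approx -30058.0$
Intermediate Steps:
$b{\left(Z,d \right)} = 5 - Z$ ($b{\left(Z,d \right)} = \left(-2 - Z\right) + 7 = 5 - Z$)
$F{\left(l \right)} = l^{2}$ ($F{\left(l \right)} = \left(5 - 4\right) l^{2} = 1 l^{2} = l^{2}$)
$F{\left(-46 - \frac{1}{104} \right)} - 32175 = \left(-46 - \frac{1}{104}\right)^{2} - 32175 = \left(- \frac{4785}{104}\right)^{2} - 32175 = \frac{22896225}{10816} - 32175 = - \frac{325108575}{10816}$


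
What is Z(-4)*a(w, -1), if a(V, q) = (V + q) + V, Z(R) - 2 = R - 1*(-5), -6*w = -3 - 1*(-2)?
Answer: -2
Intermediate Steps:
w = 1/6 (w = -(-3 - 1*(-2))/6 = -(-3 + 2)/6 = -1/6*(-1) = 1/6 ≈ 0.16667)
Z(R) = 7 + R (Z(R) = 2 + (R - 1*(-5)) = 2 + (R + 5) = 2 + (5 + R) = 7 + R)
a(V, q) = q + 2*V
Z(-4)*a(w, -1) = (7 - 4)*(-1 + 2*(1/6)) = 3*(-1 + 1/3) = 3*(-2/3) = -2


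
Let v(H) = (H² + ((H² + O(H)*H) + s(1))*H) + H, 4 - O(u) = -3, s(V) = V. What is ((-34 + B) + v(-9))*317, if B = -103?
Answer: -74812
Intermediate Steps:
O(u) = 7 (O(u) = 4 - 1*(-3) = 4 + 3 = 7)
v(H) = H + H² + H*(1 + H² + 7*H) (v(H) = (H² + ((H² + 7*H) + 1)*H) + H = (H² + (1 + H² + 7*H)*H) + H = (H² + H*(1 + H² + 7*H)) + H = H + H² + H*(1 + H² + 7*H))
((-34 + B) + v(-9))*317 = ((-34 - 103) - 9*(2 + (-9)² + 8*(-9)))*317 = (-137 - 9*(2 + 81 - 72))*317 = (-137 - 9*11)*317 = (-137 - 99)*317 = -236*317 = -74812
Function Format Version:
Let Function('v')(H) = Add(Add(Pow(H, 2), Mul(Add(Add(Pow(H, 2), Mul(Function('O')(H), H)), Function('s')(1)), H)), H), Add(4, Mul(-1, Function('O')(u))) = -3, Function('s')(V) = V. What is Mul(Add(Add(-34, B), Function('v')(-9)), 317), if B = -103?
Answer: -74812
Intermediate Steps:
Function('O')(u) = 7 (Function('O')(u) = Add(4, Mul(-1, -3)) = Add(4, 3) = 7)
Function('v')(H) = Add(H, Pow(H, 2), Mul(H, Add(1, Pow(H, 2), Mul(7, H)))) (Function('v')(H) = Add(Add(Pow(H, 2), Mul(Add(Add(Pow(H, 2), Mul(7, H)), 1), H)), H) = Add(Add(Pow(H, 2), Mul(Add(1, Pow(H, 2), Mul(7, H)), H)), H) = Add(Add(Pow(H, 2), Mul(H, Add(1, Pow(H, 2), Mul(7, H)))), H) = Add(H, Pow(H, 2), Mul(H, Add(1, Pow(H, 2), Mul(7, H)))))
Mul(Add(Add(-34, B), Function('v')(-9)), 317) = Mul(Add(Add(-34, -103), Mul(-9, Add(2, Pow(-9, 2), Mul(8, -9)))), 317) = Mul(Add(-137, Mul(-9, Add(2, 81, -72))), 317) = Mul(Add(-137, Mul(-9, 11)), 317) = Mul(Add(-137, -99), 317) = Mul(-236, 317) = -74812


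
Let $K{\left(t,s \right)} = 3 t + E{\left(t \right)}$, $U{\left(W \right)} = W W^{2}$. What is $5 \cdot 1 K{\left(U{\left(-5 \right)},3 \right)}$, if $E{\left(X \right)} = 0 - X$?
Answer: $-1250$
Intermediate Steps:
$E{\left(X \right)} = - X$
$U{\left(W \right)} = W^{3}$
$K{\left(t,s \right)} = 2 t$ ($K{\left(t,s \right)} = 3 t - t = 2 t$)
$5 \cdot 1 K{\left(U{\left(-5 \right)},3 \right)} = 5 \cdot 1 \cdot 2 \left(-5\right)^{3} = 5 \cdot 2 \left(-125\right) = 5 \left(-250\right) = -1250$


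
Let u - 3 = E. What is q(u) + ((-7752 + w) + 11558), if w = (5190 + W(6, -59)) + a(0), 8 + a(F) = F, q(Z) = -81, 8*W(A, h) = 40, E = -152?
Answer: 8912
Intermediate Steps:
u = -149 (u = 3 - 152 = -149)
W(A, h) = 5 (W(A, h) = (⅛)*40 = 5)
a(F) = -8 + F
w = 5187 (w = (5190 + 5) + (-8 + 0) = 5195 - 8 = 5187)
q(u) + ((-7752 + w) + 11558) = -81 + ((-7752 + 5187) + 11558) = -81 + (-2565 + 11558) = -81 + 8993 = 8912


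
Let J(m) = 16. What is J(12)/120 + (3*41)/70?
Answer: 397/210 ≈ 1.8905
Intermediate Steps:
J(12)/120 + (3*41)/70 = 16/120 + (3*41)/70 = 16*(1/120) + 123*(1/70) = 2/15 + 123/70 = 397/210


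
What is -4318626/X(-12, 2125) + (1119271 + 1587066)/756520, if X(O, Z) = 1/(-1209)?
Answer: 3949956475004017/756520 ≈ 5.2212e+9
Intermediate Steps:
X(O, Z) = -1/1209
-4318626/X(-12, 2125) + (1119271 + 1587066)/756520 = -4318626/(-1/1209) + (1119271 + 1587066)/756520 = -4318626*(-1209) + 2706337*(1/756520) = 5221218834 + 2706337/756520 = 3949956475004017/756520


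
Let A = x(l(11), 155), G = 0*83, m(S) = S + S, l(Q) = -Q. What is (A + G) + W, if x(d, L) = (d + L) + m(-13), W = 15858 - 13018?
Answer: 2958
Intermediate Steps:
W = 2840
m(S) = 2*S
G = 0
x(d, L) = -26 + L + d (x(d, L) = (d + L) + 2*(-13) = (L + d) - 26 = -26 + L + d)
A = 118 (A = -26 + 155 - 1*11 = -26 + 155 - 11 = 118)
(A + G) + W = (118 + 0) + 2840 = 118 + 2840 = 2958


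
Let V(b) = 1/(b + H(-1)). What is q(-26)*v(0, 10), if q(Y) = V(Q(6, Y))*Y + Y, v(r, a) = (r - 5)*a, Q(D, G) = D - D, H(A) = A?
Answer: 0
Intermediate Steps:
Q(D, G) = 0
V(b) = 1/(-1 + b) (V(b) = 1/(b - 1) = 1/(-1 + b))
v(r, a) = a*(-5 + r) (v(r, a) = (-5 + r)*a = a*(-5 + r))
q(Y) = 0 (q(Y) = Y/(-1 + 0) + Y = Y/(-1) + Y = -Y + Y = 0)
q(-26)*v(0, 10) = 0*(10*(-5 + 0)) = 0*(10*(-5)) = 0*(-50) = 0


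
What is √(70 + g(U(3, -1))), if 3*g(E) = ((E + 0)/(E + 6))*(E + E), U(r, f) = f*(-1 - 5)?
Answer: 6*√2 ≈ 8.4853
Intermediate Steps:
U(r, f) = -6*f (U(r, f) = f*(-6) = -6*f)
g(E) = 2*E²/(3*(6 + E)) (g(E) = (((E + 0)/(E + 6))*(E + E))/3 = ((E/(6 + E))*(2*E))/3 = (2*E²/(6 + E))/3 = 2*E²/(3*(6 + E)))
√(70 + g(U(3, -1))) = √(70 + 2*(-6*(-1))²/(3*(6 - 6*(-1)))) = √(70 + (⅔)*6²/(6 + 6)) = √(70 + (⅔)*36/12) = √(70 + (⅔)*36*(1/12)) = √(70 + 2) = √72 = 6*√2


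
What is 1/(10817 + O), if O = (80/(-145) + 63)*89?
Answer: 29/474872 ≈ 6.1069e-5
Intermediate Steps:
O = 161179/29 (O = (80*(-1/145) + 63)*89 = (-16/29 + 63)*89 = (1811/29)*89 = 161179/29 ≈ 5557.9)
1/(10817 + O) = 1/(10817 + 161179/29) = 1/(474872/29) = 29/474872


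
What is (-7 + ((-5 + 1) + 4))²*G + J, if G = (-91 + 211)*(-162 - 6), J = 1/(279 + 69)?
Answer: -343768319/348 ≈ -9.8784e+5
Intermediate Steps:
J = 1/348 ≈ 0.0028736
G = -20160 (G = 120*(-168) = -20160)
(-7 + ((-5 + 1) + 4))²*G + J = (-7 + ((-5 + 1) + 4))²*(-20160) + 1/348 = (-7 + (-4 + 4))²*(-20160) + 1/348 = (-7 + 0)²*(-20160) + 1/348 = (-7)²*(-20160) + 1/348 = 49*(-20160) + 1/348 = -987840 + 1/348 = -343768319/348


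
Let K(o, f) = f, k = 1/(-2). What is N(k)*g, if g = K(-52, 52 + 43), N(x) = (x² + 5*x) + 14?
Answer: 4465/4 ≈ 1116.3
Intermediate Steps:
k = -½ ≈ -0.50000
N(x) = 14 + x² + 5*x
g = 95 (g = 52 + 43 = 95)
N(k)*g = (14 + (-½)² + 5*(-½))*95 = (14 + ¼ - 5/2)*95 = (47/4)*95 = 4465/4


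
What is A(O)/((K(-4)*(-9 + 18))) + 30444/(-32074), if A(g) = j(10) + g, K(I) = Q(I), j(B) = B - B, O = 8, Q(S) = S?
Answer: -169072/144333 ≈ -1.1714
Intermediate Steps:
j(B) = 0
K(I) = I
A(g) = g (A(g) = 0 + g = g)
A(O)/((K(-4)*(-9 + 18))) + 30444/(-32074) = 8/((-4*(-9 + 18))) + 30444/(-32074) = 8/((-4*9)) + 30444*(-1/32074) = 8/(-36) - 15222/16037 = 8*(-1/36) - 15222/16037 = -2/9 - 15222/16037 = -169072/144333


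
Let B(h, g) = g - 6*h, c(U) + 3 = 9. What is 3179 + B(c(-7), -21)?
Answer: 3122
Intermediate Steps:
c(U) = 6 (c(U) = -3 + 9 = 6)
3179 + B(c(-7), -21) = 3179 + (-21 - 6*6) = 3179 + (-21 - 36) = 3179 - 57 = 3122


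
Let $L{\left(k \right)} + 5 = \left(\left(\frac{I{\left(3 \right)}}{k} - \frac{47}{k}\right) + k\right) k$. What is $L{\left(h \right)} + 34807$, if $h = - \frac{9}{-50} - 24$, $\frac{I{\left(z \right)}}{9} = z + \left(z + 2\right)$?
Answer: $\frac{88485981}{2500} \approx 35394.0$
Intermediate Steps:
$I{\left(z \right)} = 18 + 18 z$ ($I{\left(z \right)} = 9 \left(z + \left(z + 2\right)\right) = 9 \left(z + \left(2 + z\right)\right) = 9 \left(2 + 2 z\right) = 18 + 18 z$)
$h = - \frac{1191}{50}$ ($h = \left(-9\right) \left(- \frac{1}{50}\right) - 24 = \frac{9}{50} - 24 = - \frac{1191}{50} \approx -23.82$)
$L{\left(k \right)} = -5 + k \left(k + \frac{25}{k}\right)$ ($L{\left(k \right)} = -5 + \left(\left(\frac{18 + 18 \cdot 3}{k} - \frac{47}{k}\right) + k\right) k = -5 + \left(\left(\frac{18 + 54}{k} - \frac{47}{k}\right) + k\right) k = -5 + \left(\left(\frac{72}{k} - \frac{47}{k}\right) + k\right) k = -5 + \left(\frac{25}{k} + k\right) k = -5 + \left(k + \frac{25}{k}\right) k = -5 + k \left(k + \frac{25}{k}\right)$)
$L{\left(h \right)} + 34807 = \left(20 + \left(- \frac{1191}{50}\right)^{2}\right) + 34807 = \left(20 + \frac{1418481}{2500}\right) + 34807 = \frac{1468481}{2500} + 34807 = \frac{88485981}{2500}$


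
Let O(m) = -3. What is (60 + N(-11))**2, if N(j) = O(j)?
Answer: 3249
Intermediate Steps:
N(j) = -3
(60 + N(-11))**2 = (60 - 3)**2 = 57**2 = 3249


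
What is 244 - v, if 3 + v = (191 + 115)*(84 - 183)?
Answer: 30541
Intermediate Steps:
v = -30297 (v = -3 + (191 + 115)*(84 - 183) = -3 + 306*(-99) = -3 - 30294 = -30297)
244 - v = 244 - 1*(-30297) = 244 + 30297 = 30541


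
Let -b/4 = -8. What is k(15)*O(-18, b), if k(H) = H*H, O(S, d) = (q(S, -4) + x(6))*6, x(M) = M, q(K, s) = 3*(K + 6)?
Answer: -40500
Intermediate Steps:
q(K, s) = 18 + 3*K (q(K, s) = 3*(6 + K) = 18 + 3*K)
b = 32 (b = -4*(-8) = 32)
O(S, d) = 144 + 18*S (O(S, d) = ((18 + 3*S) + 6)*6 = (24 + 3*S)*6 = 144 + 18*S)
k(H) = H²
k(15)*O(-18, b) = 15²*(144 + 18*(-18)) = 225*(144 - 324) = 225*(-180) = -40500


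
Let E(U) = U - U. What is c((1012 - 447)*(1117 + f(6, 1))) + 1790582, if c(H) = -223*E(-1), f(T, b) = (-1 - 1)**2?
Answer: 1790582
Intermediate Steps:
f(T, b) = 4 (f(T, b) = (-2)**2 = 4)
E(U) = 0
c(H) = 0 (c(H) = -223*0 = 0)
c((1012 - 447)*(1117 + f(6, 1))) + 1790582 = 0 + 1790582 = 1790582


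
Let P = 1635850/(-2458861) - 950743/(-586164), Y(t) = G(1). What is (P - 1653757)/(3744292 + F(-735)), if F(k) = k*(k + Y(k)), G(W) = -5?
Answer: -2383551638135705105/6180553115780199168 ≈ -0.38565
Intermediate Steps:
Y(t) = -5
P = 1378868504323/1441295799204 (P = 1635850*(-1/2458861) - 950743*(-1/586164) = -1635850/2458861 + 950743/586164 = 1378868504323/1441295799204 ≈ 0.95669)
F(k) = k*(-5 + k) (F(k) = k*(k - 5) = k*(-5 + k))
(P - 1653757)/(3744292 + F(-735)) = (1378868504323/1441295799204 - 1653757)/(3744292 - 735*(-5 - 735)) = -2383551638135705105/(1441295799204*(3744292 - 735*(-740))) = -2383551638135705105/(1441295799204*(3744292 + 543900)) = -2383551638135705105/1441295799204/4288192 = -2383551638135705105/1441295799204*1/4288192 = -2383551638135705105/6180553115780199168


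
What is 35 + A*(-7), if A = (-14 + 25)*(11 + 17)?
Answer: -2121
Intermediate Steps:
A = 308 (A = 11*28 = 308)
35 + A*(-7) = 35 + 308*(-7) = 35 - 2156 = -2121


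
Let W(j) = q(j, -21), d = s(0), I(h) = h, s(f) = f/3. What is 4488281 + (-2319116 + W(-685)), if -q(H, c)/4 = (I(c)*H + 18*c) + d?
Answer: 2113137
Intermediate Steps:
s(f) = f/3 (s(f) = f*(⅓) = f/3)
d = 0 (d = (⅓)*0 = 0)
q(H, c) = -72*c - 4*H*c (q(H, c) = -4*((c*H + 18*c) + 0) = -4*((H*c + 18*c) + 0) = -4*((18*c + H*c) + 0) = -4*(18*c + H*c) = -72*c - 4*H*c)
W(j) = 1512 + 84*j (W(j) = 4*(-21)*(-18 - j) = 1512 + 84*j)
4488281 + (-2319116 + W(-685)) = 4488281 + (-2319116 + (1512 + 84*(-685))) = 4488281 + (-2319116 + (1512 - 57540)) = 4488281 + (-2319116 - 56028) = 4488281 - 2375144 = 2113137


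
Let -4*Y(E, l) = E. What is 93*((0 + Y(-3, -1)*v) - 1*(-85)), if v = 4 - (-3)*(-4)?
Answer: 7347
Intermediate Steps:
Y(E, l) = -E/4
v = -8 (v = 4 - 1*12 = 4 - 12 = -8)
93*((0 + Y(-3, -1)*v) - 1*(-85)) = 93*((0 - 1/4*(-3)*(-8)) - 1*(-85)) = 93*((0 + (3/4)*(-8)) + 85) = 93*((0 - 6) + 85) = 93*(-6 + 85) = 93*79 = 7347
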